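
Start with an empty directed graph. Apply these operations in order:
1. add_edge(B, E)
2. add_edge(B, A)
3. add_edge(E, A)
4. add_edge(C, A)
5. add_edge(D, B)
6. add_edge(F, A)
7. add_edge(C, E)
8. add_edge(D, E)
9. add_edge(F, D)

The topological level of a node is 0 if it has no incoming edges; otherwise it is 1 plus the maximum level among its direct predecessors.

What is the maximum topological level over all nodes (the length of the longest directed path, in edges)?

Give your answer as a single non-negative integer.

Answer: 4

Derivation:
Op 1: add_edge(B, E). Edges now: 1
Op 2: add_edge(B, A). Edges now: 2
Op 3: add_edge(E, A). Edges now: 3
Op 4: add_edge(C, A). Edges now: 4
Op 5: add_edge(D, B). Edges now: 5
Op 6: add_edge(F, A). Edges now: 6
Op 7: add_edge(C, E). Edges now: 7
Op 8: add_edge(D, E). Edges now: 8
Op 9: add_edge(F, D). Edges now: 9
Compute levels (Kahn BFS):
  sources (in-degree 0): C, F
  process C: level=0
    C->A: in-degree(A)=3, level(A)>=1
    C->E: in-degree(E)=2, level(E)>=1
  process F: level=0
    F->A: in-degree(A)=2, level(A)>=1
    F->D: in-degree(D)=0, level(D)=1, enqueue
  process D: level=1
    D->B: in-degree(B)=0, level(B)=2, enqueue
    D->E: in-degree(E)=1, level(E)>=2
  process B: level=2
    B->A: in-degree(A)=1, level(A)>=3
    B->E: in-degree(E)=0, level(E)=3, enqueue
  process E: level=3
    E->A: in-degree(A)=0, level(A)=4, enqueue
  process A: level=4
All levels: A:4, B:2, C:0, D:1, E:3, F:0
max level = 4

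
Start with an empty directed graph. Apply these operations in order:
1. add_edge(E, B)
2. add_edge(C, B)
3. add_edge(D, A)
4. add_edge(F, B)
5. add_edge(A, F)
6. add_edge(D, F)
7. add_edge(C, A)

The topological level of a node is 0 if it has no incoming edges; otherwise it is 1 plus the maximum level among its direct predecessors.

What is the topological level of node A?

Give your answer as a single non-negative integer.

Answer: 1

Derivation:
Op 1: add_edge(E, B). Edges now: 1
Op 2: add_edge(C, B). Edges now: 2
Op 3: add_edge(D, A). Edges now: 3
Op 4: add_edge(F, B). Edges now: 4
Op 5: add_edge(A, F). Edges now: 5
Op 6: add_edge(D, F). Edges now: 6
Op 7: add_edge(C, A). Edges now: 7
Compute levels (Kahn BFS):
  sources (in-degree 0): C, D, E
  process C: level=0
    C->A: in-degree(A)=1, level(A)>=1
    C->B: in-degree(B)=2, level(B)>=1
  process D: level=0
    D->A: in-degree(A)=0, level(A)=1, enqueue
    D->F: in-degree(F)=1, level(F)>=1
  process E: level=0
    E->B: in-degree(B)=1, level(B)>=1
  process A: level=1
    A->F: in-degree(F)=0, level(F)=2, enqueue
  process F: level=2
    F->B: in-degree(B)=0, level(B)=3, enqueue
  process B: level=3
All levels: A:1, B:3, C:0, D:0, E:0, F:2
level(A) = 1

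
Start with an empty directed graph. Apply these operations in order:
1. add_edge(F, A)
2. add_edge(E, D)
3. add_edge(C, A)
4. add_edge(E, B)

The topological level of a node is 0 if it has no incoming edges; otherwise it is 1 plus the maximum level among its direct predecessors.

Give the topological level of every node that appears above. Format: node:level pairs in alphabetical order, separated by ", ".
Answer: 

Answer: A:1, B:1, C:0, D:1, E:0, F:0

Derivation:
Op 1: add_edge(F, A). Edges now: 1
Op 2: add_edge(E, D). Edges now: 2
Op 3: add_edge(C, A). Edges now: 3
Op 4: add_edge(E, B). Edges now: 4
Compute levels (Kahn BFS):
  sources (in-degree 0): C, E, F
  process C: level=0
    C->A: in-degree(A)=1, level(A)>=1
  process E: level=0
    E->B: in-degree(B)=0, level(B)=1, enqueue
    E->D: in-degree(D)=0, level(D)=1, enqueue
  process F: level=0
    F->A: in-degree(A)=0, level(A)=1, enqueue
  process B: level=1
  process D: level=1
  process A: level=1
All levels: A:1, B:1, C:0, D:1, E:0, F:0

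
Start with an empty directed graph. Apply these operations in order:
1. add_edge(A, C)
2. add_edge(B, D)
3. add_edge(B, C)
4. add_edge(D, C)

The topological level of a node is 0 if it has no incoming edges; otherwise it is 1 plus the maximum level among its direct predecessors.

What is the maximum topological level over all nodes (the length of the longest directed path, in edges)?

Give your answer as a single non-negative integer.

Op 1: add_edge(A, C). Edges now: 1
Op 2: add_edge(B, D). Edges now: 2
Op 3: add_edge(B, C). Edges now: 3
Op 4: add_edge(D, C). Edges now: 4
Compute levels (Kahn BFS):
  sources (in-degree 0): A, B
  process A: level=0
    A->C: in-degree(C)=2, level(C)>=1
  process B: level=0
    B->C: in-degree(C)=1, level(C)>=1
    B->D: in-degree(D)=0, level(D)=1, enqueue
  process D: level=1
    D->C: in-degree(C)=0, level(C)=2, enqueue
  process C: level=2
All levels: A:0, B:0, C:2, D:1
max level = 2

Answer: 2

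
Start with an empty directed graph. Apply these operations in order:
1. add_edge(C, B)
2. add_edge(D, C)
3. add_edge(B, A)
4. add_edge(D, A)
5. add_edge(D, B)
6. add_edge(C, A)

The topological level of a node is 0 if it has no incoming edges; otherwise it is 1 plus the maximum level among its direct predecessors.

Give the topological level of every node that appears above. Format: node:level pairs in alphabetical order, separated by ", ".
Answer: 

Op 1: add_edge(C, B). Edges now: 1
Op 2: add_edge(D, C). Edges now: 2
Op 3: add_edge(B, A). Edges now: 3
Op 4: add_edge(D, A). Edges now: 4
Op 5: add_edge(D, B). Edges now: 5
Op 6: add_edge(C, A). Edges now: 6
Compute levels (Kahn BFS):
  sources (in-degree 0): D
  process D: level=0
    D->A: in-degree(A)=2, level(A)>=1
    D->B: in-degree(B)=1, level(B)>=1
    D->C: in-degree(C)=0, level(C)=1, enqueue
  process C: level=1
    C->A: in-degree(A)=1, level(A)>=2
    C->B: in-degree(B)=0, level(B)=2, enqueue
  process B: level=2
    B->A: in-degree(A)=0, level(A)=3, enqueue
  process A: level=3
All levels: A:3, B:2, C:1, D:0

Answer: A:3, B:2, C:1, D:0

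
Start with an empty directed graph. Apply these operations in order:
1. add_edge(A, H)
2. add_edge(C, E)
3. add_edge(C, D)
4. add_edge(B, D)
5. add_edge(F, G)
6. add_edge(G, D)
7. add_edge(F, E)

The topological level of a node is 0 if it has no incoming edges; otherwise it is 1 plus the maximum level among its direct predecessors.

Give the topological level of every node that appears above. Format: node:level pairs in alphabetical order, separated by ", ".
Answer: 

Op 1: add_edge(A, H). Edges now: 1
Op 2: add_edge(C, E). Edges now: 2
Op 3: add_edge(C, D). Edges now: 3
Op 4: add_edge(B, D). Edges now: 4
Op 5: add_edge(F, G). Edges now: 5
Op 6: add_edge(G, D). Edges now: 6
Op 7: add_edge(F, E). Edges now: 7
Compute levels (Kahn BFS):
  sources (in-degree 0): A, B, C, F
  process A: level=0
    A->H: in-degree(H)=0, level(H)=1, enqueue
  process B: level=0
    B->D: in-degree(D)=2, level(D)>=1
  process C: level=0
    C->D: in-degree(D)=1, level(D)>=1
    C->E: in-degree(E)=1, level(E)>=1
  process F: level=0
    F->E: in-degree(E)=0, level(E)=1, enqueue
    F->G: in-degree(G)=0, level(G)=1, enqueue
  process H: level=1
  process E: level=1
  process G: level=1
    G->D: in-degree(D)=0, level(D)=2, enqueue
  process D: level=2
All levels: A:0, B:0, C:0, D:2, E:1, F:0, G:1, H:1

Answer: A:0, B:0, C:0, D:2, E:1, F:0, G:1, H:1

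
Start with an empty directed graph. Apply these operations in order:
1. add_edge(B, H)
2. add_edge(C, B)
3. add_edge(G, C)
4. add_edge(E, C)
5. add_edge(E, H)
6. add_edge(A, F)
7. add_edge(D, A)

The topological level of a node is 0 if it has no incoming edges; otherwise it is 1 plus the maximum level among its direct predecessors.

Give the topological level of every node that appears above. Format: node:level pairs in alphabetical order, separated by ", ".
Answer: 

Answer: A:1, B:2, C:1, D:0, E:0, F:2, G:0, H:3

Derivation:
Op 1: add_edge(B, H). Edges now: 1
Op 2: add_edge(C, B). Edges now: 2
Op 3: add_edge(G, C). Edges now: 3
Op 4: add_edge(E, C). Edges now: 4
Op 5: add_edge(E, H). Edges now: 5
Op 6: add_edge(A, F). Edges now: 6
Op 7: add_edge(D, A). Edges now: 7
Compute levels (Kahn BFS):
  sources (in-degree 0): D, E, G
  process D: level=0
    D->A: in-degree(A)=0, level(A)=1, enqueue
  process E: level=0
    E->C: in-degree(C)=1, level(C)>=1
    E->H: in-degree(H)=1, level(H)>=1
  process G: level=0
    G->C: in-degree(C)=0, level(C)=1, enqueue
  process A: level=1
    A->F: in-degree(F)=0, level(F)=2, enqueue
  process C: level=1
    C->B: in-degree(B)=0, level(B)=2, enqueue
  process F: level=2
  process B: level=2
    B->H: in-degree(H)=0, level(H)=3, enqueue
  process H: level=3
All levels: A:1, B:2, C:1, D:0, E:0, F:2, G:0, H:3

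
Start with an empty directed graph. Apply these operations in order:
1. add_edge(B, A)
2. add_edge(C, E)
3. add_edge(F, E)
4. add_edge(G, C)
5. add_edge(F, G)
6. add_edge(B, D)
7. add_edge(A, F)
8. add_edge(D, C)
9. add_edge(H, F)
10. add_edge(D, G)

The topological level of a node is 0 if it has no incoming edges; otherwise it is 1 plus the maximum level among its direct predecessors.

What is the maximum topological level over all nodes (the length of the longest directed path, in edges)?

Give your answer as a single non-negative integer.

Op 1: add_edge(B, A). Edges now: 1
Op 2: add_edge(C, E). Edges now: 2
Op 3: add_edge(F, E). Edges now: 3
Op 4: add_edge(G, C). Edges now: 4
Op 5: add_edge(F, G). Edges now: 5
Op 6: add_edge(B, D). Edges now: 6
Op 7: add_edge(A, F). Edges now: 7
Op 8: add_edge(D, C). Edges now: 8
Op 9: add_edge(H, F). Edges now: 9
Op 10: add_edge(D, G). Edges now: 10
Compute levels (Kahn BFS):
  sources (in-degree 0): B, H
  process B: level=0
    B->A: in-degree(A)=0, level(A)=1, enqueue
    B->D: in-degree(D)=0, level(D)=1, enqueue
  process H: level=0
    H->F: in-degree(F)=1, level(F)>=1
  process A: level=1
    A->F: in-degree(F)=0, level(F)=2, enqueue
  process D: level=1
    D->C: in-degree(C)=1, level(C)>=2
    D->G: in-degree(G)=1, level(G)>=2
  process F: level=2
    F->E: in-degree(E)=1, level(E)>=3
    F->G: in-degree(G)=0, level(G)=3, enqueue
  process G: level=3
    G->C: in-degree(C)=0, level(C)=4, enqueue
  process C: level=4
    C->E: in-degree(E)=0, level(E)=5, enqueue
  process E: level=5
All levels: A:1, B:0, C:4, D:1, E:5, F:2, G:3, H:0
max level = 5

Answer: 5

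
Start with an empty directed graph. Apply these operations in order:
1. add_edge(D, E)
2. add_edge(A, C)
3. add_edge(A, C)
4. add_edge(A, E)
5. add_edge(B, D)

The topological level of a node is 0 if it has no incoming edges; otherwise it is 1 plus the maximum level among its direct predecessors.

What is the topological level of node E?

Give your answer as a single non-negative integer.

Answer: 2

Derivation:
Op 1: add_edge(D, E). Edges now: 1
Op 2: add_edge(A, C). Edges now: 2
Op 3: add_edge(A, C) (duplicate, no change). Edges now: 2
Op 4: add_edge(A, E). Edges now: 3
Op 5: add_edge(B, D). Edges now: 4
Compute levels (Kahn BFS):
  sources (in-degree 0): A, B
  process A: level=0
    A->C: in-degree(C)=0, level(C)=1, enqueue
    A->E: in-degree(E)=1, level(E)>=1
  process B: level=0
    B->D: in-degree(D)=0, level(D)=1, enqueue
  process C: level=1
  process D: level=1
    D->E: in-degree(E)=0, level(E)=2, enqueue
  process E: level=2
All levels: A:0, B:0, C:1, D:1, E:2
level(E) = 2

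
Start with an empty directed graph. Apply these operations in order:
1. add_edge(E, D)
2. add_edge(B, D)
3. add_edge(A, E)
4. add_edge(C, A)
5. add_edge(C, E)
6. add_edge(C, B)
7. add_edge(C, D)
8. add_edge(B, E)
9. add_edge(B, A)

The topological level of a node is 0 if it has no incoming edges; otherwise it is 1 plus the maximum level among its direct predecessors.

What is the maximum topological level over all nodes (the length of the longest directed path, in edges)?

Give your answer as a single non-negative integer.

Op 1: add_edge(E, D). Edges now: 1
Op 2: add_edge(B, D). Edges now: 2
Op 3: add_edge(A, E). Edges now: 3
Op 4: add_edge(C, A). Edges now: 4
Op 5: add_edge(C, E). Edges now: 5
Op 6: add_edge(C, B). Edges now: 6
Op 7: add_edge(C, D). Edges now: 7
Op 8: add_edge(B, E). Edges now: 8
Op 9: add_edge(B, A). Edges now: 9
Compute levels (Kahn BFS):
  sources (in-degree 0): C
  process C: level=0
    C->A: in-degree(A)=1, level(A)>=1
    C->B: in-degree(B)=0, level(B)=1, enqueue
    C->D: in-degree(D)=2, level(D)>=1
    C->E: in-degree(E)=2, level(E)>=1
  process B: level=1
    B->A: in-degree(A)=0, level(A)=2, enqueue
    B->D: in-degree(D)=1, level(D)>=2
    B->E: in-degree(E)=1, level(E)>=2
  process A: level=2
    A->E: in-degree(E)=0, level(E)=3, enqueue
  process E: level=3
    E->D: in-degree(D)=0, level(D)=4, enqueue
  process D: level=4
All levels: A:2, B:1, C:0, D:4, E:3
max level = 4

Answer: 4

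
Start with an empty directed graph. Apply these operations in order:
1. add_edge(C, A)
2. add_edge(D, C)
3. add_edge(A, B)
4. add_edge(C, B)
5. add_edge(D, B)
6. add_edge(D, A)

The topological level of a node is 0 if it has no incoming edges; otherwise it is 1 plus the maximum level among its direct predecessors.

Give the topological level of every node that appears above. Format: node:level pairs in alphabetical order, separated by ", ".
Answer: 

Answer: A:2, B:3, C:1, D:0

Derivation:
Op 1: add_edge(C, A). Edges now: 1
Op 2: add_edge(D, C). Edges now: 2
Op 3: add_edge(A, B). Edges now: 3
Op 4: add_edge(C, B). Edges now: 4
Op 5: add_edge(D, B). Edges now: 5
Op 6: add_edge(D, A). Edges now: 6
Compute levels (Kahn BFS):
  sources (in-degree 0): D
  process D: level=0
    D->A: in-degree(A)=1, level(A)>=1
    D->B: in-degree(B)=2, level(B)>=1
    D->C: in-degree(C)=0, level(C)=1, enqueue
  process C: level=1
    C->A: in-degree(A)=0, level(A)=2, enqueue
    C->B: in-degree(B)=1, level(B)>=2
  process A: level=2
    A->B: in-degree(B)=0, level(B)=3, enqueue
  process B: level=3
All levels: A:2, B:3, C:1, D:0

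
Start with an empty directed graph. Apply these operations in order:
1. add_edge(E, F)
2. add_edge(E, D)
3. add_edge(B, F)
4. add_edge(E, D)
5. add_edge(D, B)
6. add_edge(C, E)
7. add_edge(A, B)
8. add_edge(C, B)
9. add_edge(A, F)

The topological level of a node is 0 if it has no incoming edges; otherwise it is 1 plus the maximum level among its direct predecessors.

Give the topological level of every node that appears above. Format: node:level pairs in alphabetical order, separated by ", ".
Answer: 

Op 1: add_edge(E, F). Edges now: 1
Op 2: add_edge(E, D). Edges now: 2
Op 3: add_edge(B, F). Edges now: 3
Op 4: add_edge(E, D) (duplicate, no change). Edges now: 3
Op 5: add_edge(D, B). Edges now: 4
Op 6: add_edge(C, E). Edges now: 5
Op 7: add_edge(A, B). Edges now: 6
Op 8: add_edge(C, B). Edges now: 7
Op 9: add_edge(A, F). Edges now: 8
Compute levels (Kahn BFS):
  sources (in-degree 0): A, C
  process A: level=0
    A->B: in-degree(B)=2, level(B)>=1
    A->F: in-degree(F)=2, level(F)>=1
  process C: level=0
    C->B: in-degree(B)=1, level(B)>=1
    C->E: in-degree(E)=0, level(E)=1, enqueue
  process E: level=1
    E->D: in-degree(D)=0, level(D)=2, enqueue
    E->F: in-degree(F)=1, level(F)>=2
  process D: level=2
    D->B: in-degree(B)=0, level(B)=3, enqueue
  process B: level=3
    B->F: in-degree(F)=0, level(F)=4, enqueue
  process F: level=4
All levels: A:0, B:3, C:0, D:2, E:1, F:4

Answer: A:0, B:3, C:0, D:2, E:1, F:4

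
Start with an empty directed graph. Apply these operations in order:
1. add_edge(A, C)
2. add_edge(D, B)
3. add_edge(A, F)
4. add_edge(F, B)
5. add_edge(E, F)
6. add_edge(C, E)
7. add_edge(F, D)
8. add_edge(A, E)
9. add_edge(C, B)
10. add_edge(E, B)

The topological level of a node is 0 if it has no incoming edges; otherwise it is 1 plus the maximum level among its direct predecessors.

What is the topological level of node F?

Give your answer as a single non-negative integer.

Answer: 3

Derivation:
Op 1: add_edge(A, C). Edges now: 1
Op 2: add_edge(D, B). Edges now: 2
Op 3: add_edge(A, F). Edges now: 3
Op 4: add_edge(F, B). Edges now: 4
Op 5: add_edge(E, F). Edges now: 5
Op 6: add_edge(C, E). Edges now: 6
Op 7: add_edge(F, D). Edges now: 7
Op 8: add_edge(A, E). Edges now: 8
Op 9: add_edge(C, B). Edges now: 9
Op 10: add_edge(E, B). Edges now: 10
Compute levels (Kahn BFS):
  sources (in-degree 0): A
  process A: level=0
    A->C: in-degree(C)=0, level(C)=1, enqueue
    A->E: in-degree(E)=1, level(E)>=1
    A->F: in-degree(F)=1, level(F)>=1
  process C: level=1
    C->B: in-degree(B)=3, level(B)>=2
    C->E: in-degree(E)=0, level(E)=2, enqueue
  process E: level=2
    E->B: in-degree(B)=2, level(B)>=3
    E->F: in-degree(F)=0, level(F)=3, enqueue
  process F: level=3
    F->B: in-degree(B)=1, level(B)>=4
    F->D: in-degree(D)=0, level(D)=4, enqueue
  process D: level=4
    D->B: in-degree(B)=0, level(B)=5, enqueue
  process B: level=5
All levels: A:0, B:5, C:1, D:4, E:2, F:3
level(F) = 3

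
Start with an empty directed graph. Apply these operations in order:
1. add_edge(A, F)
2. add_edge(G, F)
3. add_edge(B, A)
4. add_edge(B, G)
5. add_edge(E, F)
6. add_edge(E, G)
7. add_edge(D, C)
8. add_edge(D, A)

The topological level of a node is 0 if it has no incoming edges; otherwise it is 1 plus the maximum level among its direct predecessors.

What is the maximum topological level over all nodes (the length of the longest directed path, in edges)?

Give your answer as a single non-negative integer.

Op 1: add_edge(A, F). Edges now: 1
Op 2: add_edge(G, F). Edges now: 2
Op 3: add_edge(B, A). Edges now: 3
Op 4: add_edge(B, G). Edges now: 4
Op 5: add_edge(E, F). Edges now: 5
Op 6: add_edge(E, G). Edges now: 6
Op 7: add_edge(D, C). Edges now: 7
Op 8: add_edge(D, A). Edges now: 8
Compute levels (Kahn BFS):
  sources (in-degree 0): B, D, E
  process B: level=0
    B->A: in-degree(A)=1, level(A)>=1
    B->G: in-degree(G)=1, level(G)>=1
  process D: level=0
    D->A: in-degree(A)=0, level(A)=1, enqueue
    D->C: in-degree(C)=0, level(C)=1, enqueue
  process E: level=0
    E->F: in-degree(F)=2, level(F)>=1
    E->G: in-degree(G)=0, level(G)=1, enqueue
  process A: level=1
    A->F: in-degree(F)=1, level(F)>=2
  process C: level=1
  process G: level=1
    G->F: in-degree(F)=0, level(F)=2, enqueue
  process F: level=2
All levels: A:1, B:0, C:1, D:0, E:0, F:2, G:1
max level = 2

Answer: 2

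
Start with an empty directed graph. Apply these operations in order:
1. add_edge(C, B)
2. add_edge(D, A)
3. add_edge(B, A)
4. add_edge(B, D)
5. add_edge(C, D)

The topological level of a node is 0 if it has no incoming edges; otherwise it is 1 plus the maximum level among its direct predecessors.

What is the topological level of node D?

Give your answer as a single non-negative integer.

Op 1: add_edge(C, B). Edges now: 1
Op 2: add_edge(D, A). Edges now: 2
Op 3: add_edge(B, A). Edges now: 3
Op 4: add_edge(B, D). Edges now: 4
Op 5: add_edge(C, D). Edges now: 5
Compute levels (Kahn BFS):
  sources (in-degree 0): C
  process C: level=0
    C->B: in-degree(B)=0, level(B)=1, enqueue
    C->D: in-degree(D)=1, level(D)>=1
  process B: level=1
    B->A: in-degree(A)=1, level(A)>=2
    B->D: in-degree(D)=0, level(D)=2, enqueue
  process D: level=2
    D->A: in-degree(A)=0, level(A)=3, enqueue
  process A: level=3
All levels: A:3, B:1, C:0, D:2
level(D) = 2

Answer: 2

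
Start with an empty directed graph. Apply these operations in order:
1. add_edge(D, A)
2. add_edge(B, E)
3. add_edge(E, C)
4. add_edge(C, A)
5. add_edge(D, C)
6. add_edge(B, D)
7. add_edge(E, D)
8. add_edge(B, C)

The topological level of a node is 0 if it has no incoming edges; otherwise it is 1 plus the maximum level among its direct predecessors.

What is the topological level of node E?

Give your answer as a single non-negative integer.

Op 1: add_edge(D, A). Edges now: 1
Op 2: add_edge(B, E). Edges now: 2
Op 3: add_edge(E, C). Edges now: 3
Op 4: add_edge(C, A). Edges now: 4
Op 5: add_edge(D, C). Edges now: 5
Op 6: add_edge(B, D). Edges now: 6
Op 7: add_edge(E, D). Edges now: 7
Op 8: add_edge(B, C). Edges now: 8
Compute levels (Kahn BFS):
  sources (in-degree 0): B
  process B: level=0
    B->C: in-degree(C)=2, level(C)>=1
    B->D: in-degree(D)=1, level(D)>=1
    B->E: in-degree(E)=0, level(E)=1, enqueue
  process E: level=1
    E->C: in-degree(C)=1, level(C)>=2
    E->D: in-degree(D)=0, level(D)=2, enqueue
  process D: level=2
    D->A: in-degree(A)=1, level(A)>=3
    D->C: in-degree(C)=0, level(C)=3, enqueue
  process C: level=3
    C->A: in-degree(A)=0, level(A)=4, enqueue
  process A: level=4
All levels: A:4, B:0, C:3, D:2, E:1
level(E) = 1

Answer: 1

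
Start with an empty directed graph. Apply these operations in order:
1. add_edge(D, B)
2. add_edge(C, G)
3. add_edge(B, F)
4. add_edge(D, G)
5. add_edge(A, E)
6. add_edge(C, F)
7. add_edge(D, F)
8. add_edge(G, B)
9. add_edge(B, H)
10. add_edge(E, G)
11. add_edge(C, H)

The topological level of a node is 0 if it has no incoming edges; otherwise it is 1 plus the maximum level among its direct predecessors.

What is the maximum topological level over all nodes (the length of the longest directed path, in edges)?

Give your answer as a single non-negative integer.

Op 1: add_edge(D, B). Edges now: 1
Op 2: add_edge(C, G). Edges now: 2
Op 3: add_edge(B, F). Edges now: 3
Op 4: add_edge(D, G). Edges now: 4
Op 5: add_edge(A, E). Edges now: 5
Op 6: add_edge(C, F). Edges now: 6
Op 7: add_edge(D, F). Edges now: 7
Op 8: add_edge(G, B). Edges now: 8
Op 9: add_edge(B, H). Edges now: 9
Op 10: add_edge(E, G). Edges now: 10
Op 11: add_edge(C, H). Edges now: 11
Compute levels (Kahn BFS):
  sources (in-degree 0): A, C, D
  process A: level=0
    A->E: in-degree(E)=0, level(E)=1, enqueue
  process C: level=0
    C->F: in-degree(F)=2, level(F)>=1
    C->G: in-degree(G)=2, level(G)>=1
    C->H: in-degree(H)=1, level(H)>=1
  process D: level=0
    D->B: in-degree(B)=1, level(B)>=1
    D->F: in-degree(F)=1, level(F)>=1
    D->G: in-degree(G)=1, level(G)>=1
  process E: level=1
    E->G: in-degree(G)=0, level(G)=2, enqueue
  process G: level=2
    G->B: in-degree(B)=0, level(B)=3, enqueue
  process B: level=3
    B->F: in-degree(F)=0, level(F)=4, enqueue
    B->H: in-degree(H)=0, level(H)=4, enqueue
  process F: level=4
  process H: level=4
All levels: A:0, B:3, C:0, D:0, E:1, F:4, G:2, H:4
max level = 4

Answer: 4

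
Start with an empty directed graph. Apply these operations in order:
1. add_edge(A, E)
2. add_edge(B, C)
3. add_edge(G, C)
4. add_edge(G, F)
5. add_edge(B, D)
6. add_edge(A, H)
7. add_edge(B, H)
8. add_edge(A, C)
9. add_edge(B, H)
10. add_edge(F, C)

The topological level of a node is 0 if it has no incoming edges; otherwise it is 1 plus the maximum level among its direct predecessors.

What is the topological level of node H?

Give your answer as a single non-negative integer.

Op 1: add_edge(A, E). Edges now: 1
Op 2: add_edge(B, C). Edges now: 2
Op 3: add_edge(G, C). Edges now: 3
Op 4: add_edge(G, F). Edges now: 4
Op 5: add_edge(B, D). Edges now: 5
Op 6: add_edge(A, H). Edges now: 6
Op 7: add_edge(B, H). Edges now: 7
Op 8: add_edge(A, C). Edges now: 8
Op 9: add_edge(B, H) (duplicate, no change). Edges now: 8
Op 10: add_edge(F, C). Edges now: 9
Compute levels (Kahn BFS):
  sources (in-degree 0): A, B, G
  process A: level=0
    A->C: in-degree(C)=3, level(C)>=1
    A->E: in-degree(E)=0, level(E)=1, enqueue
    A->H: in-degree(H)=1, level(H)>=1
  process B: level=0
    B->C: in-degree(C)=2, level(C)>=1
    B->D: in-degree(D)=0, level(D)=1, enqueue
    B->H: in-degree(H)=0, level(H)=1, enqueue
  process G: level=0
    G->C: in-degree(C)=1, level(C)>=1
    G->F: in-degree(F)=0, level(F)=1, enqueue
  process E: level=1
  process D: level=1
  process H: level=1
  process F: level=1
    F->C: in-degree(C)=0, level(C)=2, enqueue
  process C: level=2
All levels: A:0, B:0, C:2, D:1, E:1, F:1, G:0, H:1
level(H) = 1

Answer: 1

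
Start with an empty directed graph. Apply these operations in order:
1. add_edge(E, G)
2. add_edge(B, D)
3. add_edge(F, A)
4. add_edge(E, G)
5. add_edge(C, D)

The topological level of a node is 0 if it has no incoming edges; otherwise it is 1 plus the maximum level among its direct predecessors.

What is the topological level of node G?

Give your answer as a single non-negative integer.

Answer: 1

Derivation:
Op 1: add_edge(E, G). Edges now: 1
Op 2: add_edge(B, D). Edges now: 2
Op 3: add_edge(F, A). Edges now: 3
Op 4: add_edge(E, G) (duplicate, no change). Edges now: 3
Op 5: add_edge(C, D). Edges now: 4
Compute levels (Kahn BFS):
  sources (in-degree 0): B, C, E, F
  process B: level=0
    B->D: in-degree(D)=1, level(D)>=1
  process C: level=0
    C->D: in-degree(D)=0, level(D)=1, enqueue
  process E: level=0
    E->G: in-degree(G)=0, level(G)=1, enqueue
  process F: level=0
    F->A: in-degree(A)=0, level(A)=1, enqueue
  process D: level=1
  process G: level=1
  process A: level=1
All levels: A:1, B:0, C:0, D:1, E:0, F:0, G:1
level(G) = 1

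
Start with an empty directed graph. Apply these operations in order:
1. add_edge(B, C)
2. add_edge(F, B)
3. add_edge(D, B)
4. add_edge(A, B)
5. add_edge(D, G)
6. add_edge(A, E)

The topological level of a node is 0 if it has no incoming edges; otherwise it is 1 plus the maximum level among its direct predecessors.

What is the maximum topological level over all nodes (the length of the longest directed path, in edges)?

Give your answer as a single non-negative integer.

Op 1: add_edge(B, C). Edges now: 1
Op 2: add_edge(F, B). Edges now: 2
Op 3: add_edge(D, B). Edges now: 3
Op 4: add_edge(A, B). Edges now: 4
Op 5: add_edge(D, G). Edges now: 5
Op 6: add_edge(A, E). Edges now: 6
Compute levels (Kahn BFS):
  sources (in-degree 0): A, D, F
  process A: level=0
    A->B: in-degree(B)=2, level(B)>=1
    A->E: in-degree(E)=0, level(E)=1, enqueue
  process D: level=0
    D->B: in-degree(B)=1, level(B)>=1
    D->G: in-degree(G)=0, level(G)=1, enqueue
  process F: level=0
    F->B: in-degree(B)=0, level(B)=1, enqueue
  process E: level=1
  process G: level=1
  process B: level=1
    B->C: in-degree(C)=0, level(C)=2, enqueue
  process C: level=2
All levels: A:0, B:1, C:2, D:0, E:1, F:0, G:1
max level = 2

Answer: 2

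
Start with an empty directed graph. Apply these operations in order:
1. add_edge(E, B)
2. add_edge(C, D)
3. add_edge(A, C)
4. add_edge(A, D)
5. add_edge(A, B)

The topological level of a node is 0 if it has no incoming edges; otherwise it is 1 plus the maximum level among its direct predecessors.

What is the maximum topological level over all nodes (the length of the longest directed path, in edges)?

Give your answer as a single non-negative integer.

Answer: 2

Derivation:
Op 1: add_edge(E, B). Edges now: 1
Op 2: add_edge(C, D). Edges now: 2
Op 3: add_edge(A, C). Edges now: 3
Op 4: add_edge(A, D). Edges now: 4
Op 5: add_edge(A, B). Edges now: 5
Compute levels (Kahn BFS):
  sources (in-degree 0): A, E
  process A: level=0
    A->B: in-degree(B)=1, level(B)>=1
    A->C: in-degree(C)=0, level(C)=1, enqueue
    A->D: in-degree(D)=1, level(D)>=1
  process E: level=0
    E->B: in-degree(B)=0, level(B)=1, enqueue
  process C: level=1
    C->D: in-degree(D)=0, level(D)=2, enqueue
  process B: level=1
  process D: level=2
All levels: A:0, B:1, C:1, D:2, E:0
max level = 2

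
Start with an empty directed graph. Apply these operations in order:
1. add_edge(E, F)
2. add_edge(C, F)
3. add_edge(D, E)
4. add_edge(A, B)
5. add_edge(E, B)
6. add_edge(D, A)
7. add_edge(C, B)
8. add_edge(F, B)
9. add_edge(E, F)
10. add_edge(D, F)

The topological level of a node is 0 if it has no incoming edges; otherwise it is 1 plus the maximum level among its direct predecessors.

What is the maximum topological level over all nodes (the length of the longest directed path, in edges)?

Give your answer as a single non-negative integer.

Op 1: add_edge(E, F). Edges now: 1
Op 2: add_edge(C, F). Edges now: 2
Op 3: add_edge(D, E). Edges now: 3
Op 4: add_edge(A, B). Edges now: 4
Op 5: add_edge(E, B). Edges now: 5
Op 6: add_edge(D, A). Edges now: 6
Op 7: add_edge(C, B). Edges now: 7
Op 8: add_edge(F, B). Edges now: 8
Op 9: add_edge(E, F) (duplicate, no change). Edges now: 8
Op 10: add_edge(D, F). Edges now: 9
Compute levels (Kahn BFS):
  sources (in-degree 0): C, D
  process C: level=0
    C->B: in-degree(B)=3, level(B)>=1
    C->F: in-degree(F)=2, level(F)>=1
  process D: level=0
    D->A: in-degree(A)=0, level(A)=1, enqueue
    D->E: in-degree(E)=0, level(E)=1, enqueue
    D->F: in-degree(F)=1, level(F)>=1
  process A: level=1
    A->B: in-degree(B)=2, level(B)>=2
  process E: level=1
    E->B: in-degree(B)=1, level(B)>=2
    E->F: in-degree(F)=0, level(F)=2, enqueue
  process F: level=2
    F->B: in-degree(B)=0, level(B)=3, enqueue
  process B: level=3
All levels: A:1, B:3, C:0, D:0, E:1, F:2
max level = 3

Answer: 3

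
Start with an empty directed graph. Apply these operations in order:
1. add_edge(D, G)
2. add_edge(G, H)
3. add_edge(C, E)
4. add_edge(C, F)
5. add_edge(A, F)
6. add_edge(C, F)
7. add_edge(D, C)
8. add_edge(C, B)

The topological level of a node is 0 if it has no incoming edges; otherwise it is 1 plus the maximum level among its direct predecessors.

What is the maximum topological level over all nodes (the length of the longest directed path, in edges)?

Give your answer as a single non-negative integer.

Op 1: add_edge(D, G). Edges now: 1
Op 2: add_edge(G, H). Edges now: 2
Op 3: add_edge(C, E). Edges now: 3
Op 4: add_edge(C, F). Edges now: 4
Op 5: add_edge(A, F). Edges now: 5
Op 6: add_edge(C, F) (duplicate, no change). Edges now: 5
Op 7: add_edge(D, C). Edges now: 6
Op 8: add_edge(C, B). Edges now: 7
Compute levels (Kahn BFS):
  sources (in-degree 0): A, D
  process A: level=0
    A->F: in-degree(F)=1, level(F)>=1
  process D: level=0
    D->C: in-degree(C)=0, level(C)=1, enqueue
    D->G: in-degree(G)=0, level(G)=1, enqueue
  process C: level=1
    C->B: in-degree(B)=0, level(B)=2, enqueue
    C->E: in-degree(E)=0, level(E)=2, enqueue
    C->F: in-degree(F)=0, level(F)=2, enqueue
  process G: level=1
    G->H: in-degree(H)=0, level(H)=2, enqueue
  process B: level=2
  process E: level=2
  process F: level=2
  process H: level=2
All levels: A:0, B:2, C:1, D:0, E:2, F:2, G:1, H:2
max level = 2

Answer: 2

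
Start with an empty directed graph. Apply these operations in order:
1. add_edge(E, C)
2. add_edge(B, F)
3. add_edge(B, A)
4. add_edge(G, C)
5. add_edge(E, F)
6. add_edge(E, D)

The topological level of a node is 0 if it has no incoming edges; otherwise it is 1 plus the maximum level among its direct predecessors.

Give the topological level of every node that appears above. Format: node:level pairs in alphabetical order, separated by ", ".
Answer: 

Answer: A:1, B:0, C:1, D:1, E:0, F:1, G:0

Derivation:
Op 1: add_edge(E, C). Edges now: 1
Op 2: add_edge(B, F). Edges now: 2
Op 3: add_edge(B, A). Edges now: 3
Op 4: add_edge(G, C). Edges now: 4
Op 5: add_edge(E, F). Edges now: 5
Op 6: add_edge(E, D). Edges now: 6
Compute levels (Kahn BFS):
  sources (in-degree 0): B, E, G
  process B: level=0
    B->A: in-degree(A)=0, level(A)=1, enqueue
    B->F: in-degree(F)=1, level(F)>=1
  process E: level=0
    E->C: in-degree(C)=1, level(C)>=1
    E->D: in-degree(D)=0, level(D)=1, enqueue
    E->F: in-degree(F)=0, level(F)=1, enqueue
  process G: level=0
    G->C: in-degree(C)=0, level(C)=1, enqueue
  process A: level=1
  process D: level=1
  process F: level=1
  process C: level=1
All levels: A:1, B:0, C:1, D:1, E:0, F:1, G:0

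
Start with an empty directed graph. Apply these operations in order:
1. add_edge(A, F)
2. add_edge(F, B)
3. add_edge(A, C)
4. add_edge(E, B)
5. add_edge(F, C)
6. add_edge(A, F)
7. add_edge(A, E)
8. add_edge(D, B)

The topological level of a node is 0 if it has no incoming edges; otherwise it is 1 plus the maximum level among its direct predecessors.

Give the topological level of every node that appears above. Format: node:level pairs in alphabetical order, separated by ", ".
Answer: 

Answer: A:0, B:2, C:2, D:0, E:1, F:1

Derivation:
Op 1: add_edge(A, F). Edges now: 1
Op 2: add_edge(F, B). Edges now: 2
Op 3: add_edge(A, C). Edges now: 3
Op 4: add_edge(E, B). Edges now: 4
Op 5: add_edge(F, C). Edges now: 5
Op 6: add_edge(A, F) (duplicate, no change). Edges now: 5
Op 7: add_edge(A, E). Edges now: 6
Op 8: add_edge(D, B). Edges now: 7
Compute levels (Kahn BFS):
  sources (in-degree 0): A, D
  process A: level=0
    A->C: in-degree(C)=1, level(C)>=1
    A->E: in-degree(E)=0, level(E)=1, enqueue
    A->F: in-degree(F)=0, level(F)=1, enqueue
  process D: level=0
    D->B: in-degree(B)=2, level(B)>=1
  process E: level=1
    E->B: in-degree(B)=1, level(B)>=2
  process F: level=1
    F->B: in-degree(B)=0, level(B)=2, enqueue
    F->C: in-degree(C)=0, level(C)=2, enqueue
  process B: level=2
  process C: level=2
All levels: A:0, B:2, C:2, D:0, E:1, F:1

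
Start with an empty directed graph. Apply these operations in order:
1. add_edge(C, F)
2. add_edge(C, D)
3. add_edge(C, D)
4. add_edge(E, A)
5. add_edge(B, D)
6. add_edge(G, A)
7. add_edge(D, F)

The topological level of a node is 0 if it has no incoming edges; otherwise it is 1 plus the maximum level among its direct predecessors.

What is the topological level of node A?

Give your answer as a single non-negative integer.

Op 1: add_edge(C, F). Edges now: 1
Op 2: add_edge(C, D). Edges now: 2
Op 3: add_edge(C, D) (duplicate, no change). Edges now: 2
Op 4: add_edge(E, A). Edges now: 3
Op 5: add_edge(B, D). Edges now: 4
Op 6: add_edge(G, A). Edges now: 5
Op 7: add_edge(D, F). Edges now: 6
Compute levels (Kahn BFS):
  sources (in-degree 0): B, C, E, G
  process B: level=0
    B->D: in-degree(D)=1, level(D)>=1
  process C: level=0
    C->D: in-degree(D)=0, level(D)=1, enqueue
    C->F: in-degree(F)=1, level(F)>=1
  process E: level=0
    E->A: in-degree(A)=1, level(A)>=1
  process G: level=0
    G->A: in-degree(A)=0, level(A)=1, enqueue
  process D: level=1
    D->F: in-degree(F)=0, level(F)=2, enqueue
  process A: level=1
  process F: level=2
All levels: A:1, B:0, C:0, D:1, E:0, F:2, G:0
level(A) = 1

Answer: 1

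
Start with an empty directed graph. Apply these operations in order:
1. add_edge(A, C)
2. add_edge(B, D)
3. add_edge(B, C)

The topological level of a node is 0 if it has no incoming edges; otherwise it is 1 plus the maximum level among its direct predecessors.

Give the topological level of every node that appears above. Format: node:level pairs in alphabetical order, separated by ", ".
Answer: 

Answer: A:0, B:0, C:1, D:1

Derivation:
Op 1: add_edge(A, C). Edges now: 1
Op 2: add_edge(B, D). Edges now: 2
Op 3: add_edge(B, C). Edges now: 3
Compute levels (Kahn BFS):
  sources (in-degree 0): A, B
  process A: level=0
    A->C: in-degree(C)=1, level(C)>=1
  process B: level=0
    B->C: in-degree(C)=0, level(C)=1, enqueue
    B->D: in-degree(D)=0, level(D)=1, enqueue
  process C: level=1
  process D: level=1
All levels: A:0, B:0, C:1, D:1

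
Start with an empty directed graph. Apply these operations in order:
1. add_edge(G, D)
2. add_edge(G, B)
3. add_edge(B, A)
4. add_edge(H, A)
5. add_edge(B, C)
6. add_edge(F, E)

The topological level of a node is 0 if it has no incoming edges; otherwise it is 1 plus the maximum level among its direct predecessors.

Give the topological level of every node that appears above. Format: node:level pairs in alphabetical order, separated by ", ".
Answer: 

Op 1: add_edge(G, D). Edges now: 1
Op 2: add_edge(G, B). Edges now: 2
Op 3: add_edge(B, A). Edges now: 3
Op 4: add_edge(H, A). Edges now: 4
Op 5: add_edge(B, C). Edges now: 5
Op 6: add_edge(F, E). Edges now: 6
Compute levels (Kahn BFS):
  sources (in-degree 0): F, G, H
  process F: level=0
    F->E: in-degree(E)=0, level(E)=1, enqueue
  process G: level=0
    G->B: in-degree(B)=0, level(B)=1, enqueue
    G->D: in-degree(D)=0, level(D)=1, enqueue
  process H: level=0
    H->A: in-degree(A)=1, level(A)>=1
  process E: level=1
  process B: level=1
    B->A: in-degree(A)=0, level(A)=2, enqueue
    B->C: in-degree(C)=0, level(C)=2, enqueue
  process D: level=1
  process A: level=2
  process C: level=2
All levels: A:2, B:1, C:2, D:1, E:1, F:0, G:0, H:0

Answer: A:2, B:1, C:2, D:1, E:1, F:0, G:0, H:0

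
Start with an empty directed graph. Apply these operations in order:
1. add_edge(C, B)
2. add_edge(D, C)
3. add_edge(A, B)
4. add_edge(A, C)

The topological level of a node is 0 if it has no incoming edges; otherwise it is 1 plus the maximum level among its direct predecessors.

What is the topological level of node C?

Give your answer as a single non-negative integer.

Op 1: add_edge(C, B). Edges now: 1
Op 2: add_edge(D, C). Edges now: 2
Op 3: add_edge(A, B). Edges now: 3
Op 4: add_edge(A, C). Edges now: 4
Compute levels (Kahn BFS):
  sources (in-degree 0): A, D
  process A: level=0
    A->B: in-degree(B)=1, level(B)>=1
    A->C: in-degree(C)=1, level(C)>=1
  process D: level=0
    D->C: in-degree(C)=0, level(C)=1, enqueue
  process C: level=1
    C->B: in-degree(B)=0, level(B)=2, enqueue
  process B: level=2
All levels: A:0, B:2, C:1, D:0
level(C) = 1

Answer: 1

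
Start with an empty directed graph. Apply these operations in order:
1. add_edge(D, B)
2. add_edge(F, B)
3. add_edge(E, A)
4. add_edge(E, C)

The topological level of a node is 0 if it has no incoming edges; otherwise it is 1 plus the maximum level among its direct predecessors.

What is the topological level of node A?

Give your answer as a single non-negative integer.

Answer: 1

Derivation:
Op 1: add_edge(D, B). Edges now: 1
Op 2: add_edge(F, B). Edges now: 2
Op 3: add_edge(E, A). Edges now: 3
Op 4: add_edge(E, C). Edges now: 4
Compute levels (Kahn BFS):
  sources (in-degree 0): D, E, F
  process D: level=0
    D->B: in-degree(B)=1, level(B)>=1
  process E: level=0
    E->A: in-degree(A)=0, level(A)=1, enqueue
    E->C: in-degree(C)=0, level(C)=1, enqueue
  process F: level=0
    F->B: in-degree(B)=0, level(B)=1, enqueue
  process A: level=1
  process C: level=1
  process B: level=1
All levels: A:1, B:1, C:1, D:0, E:0, F:0
level(A) = 1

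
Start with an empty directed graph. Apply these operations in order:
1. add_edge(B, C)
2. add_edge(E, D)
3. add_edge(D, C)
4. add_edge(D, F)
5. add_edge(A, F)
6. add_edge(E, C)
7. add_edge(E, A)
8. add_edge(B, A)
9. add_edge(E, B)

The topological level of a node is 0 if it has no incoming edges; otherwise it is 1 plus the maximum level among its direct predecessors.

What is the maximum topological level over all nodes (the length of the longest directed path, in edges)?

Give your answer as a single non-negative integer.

Answer: 3

Derivation:
Op 1: add_edge(B, C). Edges now: 1
Op 2: add_edge(E, D). Edges now: 2
Op 3: add_edge(D, C). Edges now: 3
Op 4: add_edge(D, F). Edges now: 4
Op 5: add_edge(A, F). Edges now: 5
Op 6: add_edge(E, C). Edges now: 6
Op 7: add_edge(E, A). Edges now: 7
Op 8: add_edge(B, A). Edges now: 8
Op 9: add_edge(E, B). Edges now: 9
Compute levels (Kahn BFS):
  sources (in-degree 0): E
  process E: level=0
    E->A: in-degree(A)=1, level(A)>=1
    E->B: in-degree(B)=0, level(B)=1, enqueue
    E->C: in-degree(C)=2, level(C)>=1
    E->D: in-degree(D)=0, level(D)=1, enqueue
  process B: level=1
    B->A: in-degree(A)=0, level(A)=2, enqueue
    B->C: in-degree(C)=1, level(C)>=2
  process D: level=1
    D->C: in-degree(C)=0, level(C)=2, enqueue
    D->F: in-degree(F)=1, level(F)>=2
  process A: level=2
    A->F: in-degree(F)=0, level(F)=3, enqueue
  process C: level=2
  process F: level=3
All levels: A:2, B:1, C:2, D:1, E:0, F:3
max level = 3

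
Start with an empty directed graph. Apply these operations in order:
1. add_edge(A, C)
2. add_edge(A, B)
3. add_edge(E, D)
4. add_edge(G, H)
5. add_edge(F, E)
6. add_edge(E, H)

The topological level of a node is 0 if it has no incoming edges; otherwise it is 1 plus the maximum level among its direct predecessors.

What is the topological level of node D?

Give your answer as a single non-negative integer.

Answer: 2

Derivation:
Op 1: add_edge(A, C). Edges now: 1
Op 2: add_edge(A, B). Edges now: 2
Op 3: add_edge(E, D). Edges now: 3
Op 4: add_edge(G, H). Edges now: 4
Op 5: add_edge(F, E). Edges now: 5
Op 6: add_edge(E, H). Edges now: 6
Compute levels (Kahn BFS):
  sources (in-degree 0): A, F, G
  process A: level=0
    A->B: in-degree(B)=0, level(B)=1, enqueue
    A->C: in-degree(C)=0, level(C)=1, enqueue
  process F: level=0
    F->E: in-degree(E)=0, level(E)=1, enqueue
  process G: level=0
    G->H: in-degree(H)=1, level(H)>=1
  process B: level=1
  process C: level=1
  process E: level=1
    E->D: in-degree(D)=0, level(D)=2, enqueue
    E->H: in-degree(H)=0, level(H)=2, enqueue
  process D: level=2
  process H: level=2
All levels: A:0, B:1, C:1, D:2, E:1, F:0, G:0, H:2
level(D) = 2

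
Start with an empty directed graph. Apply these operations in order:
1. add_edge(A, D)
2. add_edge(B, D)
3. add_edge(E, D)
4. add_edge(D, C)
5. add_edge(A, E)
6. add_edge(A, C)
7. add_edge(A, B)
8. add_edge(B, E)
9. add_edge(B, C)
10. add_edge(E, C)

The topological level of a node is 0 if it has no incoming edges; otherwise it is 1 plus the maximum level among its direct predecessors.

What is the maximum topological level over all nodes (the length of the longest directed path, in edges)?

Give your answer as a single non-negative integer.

Answer: 4

Derivation:
Op 1: add_edge(A, D). Edges now: 1
Op 2: add_edge(B, D). Edges now: 2
Op 3: add_edge(E, D). Edges now: 3
Op 4: add_edge(D, C). Edges now: 4
Op 5: add_edge(A, E). Edges now: 5
Op 6: add_edge(A, C). Edges now: 6
Op 7: add_edge(A, B). Edges now: 7
Op 8: add_edge(B, E). Edges now: 8
Op 9: add_edge(B, C). Edges now: 9
Op 10: add_edge(E, C). Edges now: 10
Compute levels (Kahn BFS):
  sources (in-degree 0): A
  process A: level=0
    A->B: in-degree(B)=0, level(B)=1, enqueue
    A->C: in-degree(C)=3, level(C)>=1
    A->D: in-degree(D)=2, level(D)>=1
    A->E: in-degree(E)=1, level(E)>=1
  process B: level=1
    B->C: in-degree(C)=2, level(C)>=2
    B->D: in-degree(D)=1, level(D)>=2
    B->E: in-degree(E)=0, level(E)=2, enqueue
  process E: level=2
    E->C: in-degree(C)=1, level(C)>=3
    E->D: in-degree(D)=0, level(D)=3, enqueue
  process D: level=3
    D->C: in-degree(C)=0, level(C)=4, enqueue
  process C: level=4
All levels: A:0, B:1, C:4, D:3, E:2
max level = 4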